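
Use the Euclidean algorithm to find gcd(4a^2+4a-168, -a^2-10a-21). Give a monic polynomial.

Repeated division with remainder:
  4a^2+4a-168 = (-4)(-a^2-10a-21) + (-36a-252)
  -a^2-10a-21 = ((1/36)a+1/12)(-36a-252) + (0)
Last nonzero remainder: -36a-252. Dividing through by -36 gives the monic gcd a+7.

a+7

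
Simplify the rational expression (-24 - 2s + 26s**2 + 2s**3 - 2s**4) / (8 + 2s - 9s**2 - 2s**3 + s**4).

Repeated division with remainder:
  -2s**4 + 2s**3 + 26s**2 - 2s - 24 = (-2)(s**4 - 2s**3 - 9s**2 + 2s + 8) + (-2s**3 + 8s**2 + 2s - 8)
  s**4 - 2s**3 - 9s**2 + 2s + 8 = (-(1/2)s - 1)(-2s**3 + 8s**2 + 2s - 8) + (0)
Last nonzero remainder: -2s**3 + 8s**2 + 2s - 8. Dividing through by -2 gives the monic gcd s**3 - 4s**2 - s + 4.
Cancel s**3 - 4s**2 - s + 4 from numerator and denominator to get the reduced form.

(-6 - 2s)/(2 + s)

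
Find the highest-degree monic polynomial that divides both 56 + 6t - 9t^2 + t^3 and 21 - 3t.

-7 + t

Euclidean algorithm in ℚ[t]:
  t^3 - 9t^2 + 6t + 56 = (-(1/3)t^2 + (2/3)t + 8/3)(-3t + 21) + (0)
Last nonzero remainder: -3t + 21. Dividing through by -3 gives the monic gcd t - 7.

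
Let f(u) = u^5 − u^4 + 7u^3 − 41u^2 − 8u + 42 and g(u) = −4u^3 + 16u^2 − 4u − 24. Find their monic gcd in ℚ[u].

Euclidean algorithm in ℚ[u]:
  u^5 − u^4 + 7u^3 − 41u^2 − 8u + 42 = (−(1/4)u^2 − (3/4)u − 9/2)(−4u^3 + 16u^2 − 4u − 24) + (22u^2 − 44u − 66)
  −4u^3 + 16u^2 − 4u − 24 = (−(2/11)u + 4/11)(22u^2 − 44u − 66) + (0)
Last nonzero remainder: 22u^2 − 44u − 66. Dividing through by 22 gives the monic gcd u^2 − 2u − 3.

u^2 − 2u − 3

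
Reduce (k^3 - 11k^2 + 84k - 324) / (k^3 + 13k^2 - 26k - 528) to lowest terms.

Apply the Euclidean algorithm:
  k^3 - 11k^2 + 84k - 324 = (k^3 + 13k^2 - 26k - 528) + (-24k^2 + 110k + 204)
  k^3 + 13k^2 - 26k - 528 = (-(1/24)k - 211/288)(-24k^2 + 110k + 204) + ((9085/144)k - 9085/24)
  -24k^2 + 110k + 204 = (-(3456/9085)k - 4896/9085)((9085/144)k - 9085/24) + (0)
Last nonzero remainder: (9085/144)k - 9085/24. Dividing through by 9085/144 gives the monic gcd k - 6.
Cancel k - 6 from numerator and denominator to get the reduced form.

(k^2 - 5k + 54)/(k^2 + 19k + 88)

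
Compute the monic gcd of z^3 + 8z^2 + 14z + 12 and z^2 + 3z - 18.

Euclidean algorithm in ℚ[z]:
  z^3 + 8z^2 + 14z + 12 = (z + 5)(z^2 + 3z - 18) + (17z + 102)
  z^2 + 3z - 18 = ((1/17)z - 3/17)(17z + 102) + (0)
Last nonzero remainder: 17z + 102. Dividing through by 17 gives the monic gcd z + 6.

z + 6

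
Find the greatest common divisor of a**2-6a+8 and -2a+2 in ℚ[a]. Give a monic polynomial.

1

By polynomial division,
  a**2-6a+8 = (-(1/2)a+5/2)(-2a+2) + (3)
  -2a+2 = (-(2/3)a+2/3)(3) + (0)
The last nonzero remainder is the constant 3, so the polynomials are coprime and gcd = 1.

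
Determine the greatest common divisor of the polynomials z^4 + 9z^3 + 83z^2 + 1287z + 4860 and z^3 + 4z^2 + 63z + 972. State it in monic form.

z^3 + 4z^2 + 63z + 972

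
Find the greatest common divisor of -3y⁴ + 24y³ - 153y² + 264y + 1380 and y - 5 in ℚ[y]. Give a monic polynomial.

y - 5

Euclidean algorithm in ℚ[y]:
  -3y⁴ + 24y³ - 153y² + 264y + 1380 = (-3y³ + 9y² - 108y - 276)(y - 5) + (0)
The last nonzero remainder y - 5 is already monic.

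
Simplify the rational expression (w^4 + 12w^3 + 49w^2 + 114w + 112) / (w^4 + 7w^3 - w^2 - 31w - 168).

Euclidean algorithm in ℚ[w]:
  w^4 + 12w^3 + 49w^2 + 114w + 112 = (w^4 + 7w^3 - w^2 - 31w - 168) + (5w^3 + 50w^2 + 145w + 280)
  w^4 + 7w^3 - w^2 - 31w - 168 = ((1/5)w - 3/5)(5w^3 + 50w^2 + 145w + 280) + (0)
Last nonzero remainder: 5w^3 + 50w^2 + 145w + 280. Dividing through by 5 gives the monic gcd w^3 + 10w^2 + 29w + 56.
Cancel w^3 + 10w^2 + 29w + 56 from numerator and denominator to get the reduced form.

(w + 2)/(w - 3)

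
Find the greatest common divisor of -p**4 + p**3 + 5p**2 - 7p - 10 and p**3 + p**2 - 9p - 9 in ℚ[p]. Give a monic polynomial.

p + 1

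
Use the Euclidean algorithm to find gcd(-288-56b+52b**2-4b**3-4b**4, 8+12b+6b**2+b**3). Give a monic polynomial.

Euclidean algorithm in ℚ[b]:
  -4b**4-4b**3+52b**2-56b-288 = (-4b+20)(b**3+6b**2+12b+8) + (-20b**2-264b-448)
  b**3+6b**2+12b+8 = (-(1/20)b+9/25)(-20b**2-264b-448) + ((2116/25)b+4232/25)
  -20b**2-264b-448 = (-(125/529)b-1400/529)((2116/25)b+4232/25) + (0)
Last nonzero remainder: (2116/25)b+4232/25. Dividing through by 2116/25 gives the monic gcd b+2.

2+b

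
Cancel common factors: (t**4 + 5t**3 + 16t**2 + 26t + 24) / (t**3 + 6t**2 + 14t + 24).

(t**2 + 3t + 4)/(t + 4)

Euclidean algorithm in ℚ[t]:
  t**4 + 5t**3 + 16t**2 + 26t + 24 = (t - 1)(t**3 + 6t**2 + 14t + 24) + (8t**2 + 16t + 48)
  t**3 + 6t**2 + 14t + 24 = ((1/8)t + 1/2)(8t**2 + 16t + 48) + (0)
Last nonzero remainder: 8t**2 + 16t + 48. Dividing through by 8 gives the monic gcd t**2 + 2t + 6.
Cancel t**2 + 2t + 6 from numerator and denominator to get the reduced form.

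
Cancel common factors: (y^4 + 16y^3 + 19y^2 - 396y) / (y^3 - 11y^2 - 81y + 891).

Euclidean algorithm in ℚ[y]:
  y^4 + 16y^3 + 19y^2 - 396y = (y + 27)(y^3 - 11y^2 - 81y + 891) + (397y^2 + 900y - 24057)
  y^3 - 11y^2 - 81y + 891 = ((1/397)y - 5267/157609)(397y^2 + 900y - 24057) + ((1524600/157609)y + 13721400/157609)
  397y^2 + 900y - 24057 = ((62570773/1524600)y - 4255443/15400)((1524600/157609)y + 13721400/157609) + (0)
Last nonzero remainder: (1524600/157609)y + 13721400/157609. Dividing through by 1524600/157609 gives the monic gcd y + 9.
Cancel y + 9 from numerator and denominator to get the reduced form.

(y^3 + 7y^2 - 44y)/(y^2 - 20y + 99)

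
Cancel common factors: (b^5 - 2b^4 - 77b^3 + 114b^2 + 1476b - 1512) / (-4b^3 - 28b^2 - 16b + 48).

Apply the Euclidean algorithm:
  b^5 - 2b^4 - 77b^3 + 114b^2 + 1476b - 1512 = (-(1/4)b^2 + (9/4)b + 9/2)(-4b^3 - 28b^2 - 16b + 48) + (288b^2 + 1440b - 1728)
  -4b^3 - 28b^2 - 16b + 48 = (-(1/72)b - 1/36)(288b^2 + 1440b - 1728) + (0)
Last nonzero remainder: 288b^2 + 1440b - 1728. Dividing through by 288 gives the monic gcd b^2 + 5b - 6.
Cancel b^2 + 5b - 6 from numerator and denominator to get the reduced form.

(-b^3 + 7b^2 + 36b - 252)/(4b + 8)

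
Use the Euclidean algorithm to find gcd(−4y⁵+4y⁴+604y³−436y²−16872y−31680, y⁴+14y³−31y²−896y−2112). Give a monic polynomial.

y³+6y²−79y−264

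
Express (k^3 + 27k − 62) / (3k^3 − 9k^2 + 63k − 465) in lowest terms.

Euclidean algorithm in ℚ[k]:
  k^3 + 27k − 62 = (1/3)(3k^3 − 9k^2 + 63k − 465) + (3k^2 + 6k + 93)
  3k^3 − 9k^2 + 63k − 465 = (k − 5)(3k^2 + 6k + 93) + (0)
Last nonzero remainder: 3k^2 + 6k + 93. Dividing through by 3 gives the monic gcd k^2 + 2k + 31.
Cancel k^2 + 2k + 31 from numerator and denominator to get the reduced form.

(k − 2)/(3k − 15)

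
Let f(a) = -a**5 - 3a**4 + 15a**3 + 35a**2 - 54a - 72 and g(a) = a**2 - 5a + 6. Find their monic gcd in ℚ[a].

Euclidean algorithm in ℚ[a]:
  -a**5 - 3a**4 + 15a**3 + 35a**2 - 54a - 72 = (-a**3 - 8a**2 - 19a - 12)(a**2 - 5a + 6) + (0)
The last nonzero remainder a**2 - 5a + 6 is already monic.

a**2 - 5a + 6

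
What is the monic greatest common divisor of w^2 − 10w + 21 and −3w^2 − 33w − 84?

By polynomial division,
  w^2 − 10w + 21 = (−1/3)(−3w^2 − 33w − 84) + (−21w − 7)
  −3w^2 − 33w − 84 = ((1/7)w + 32/21)(−21w − 7) + (−220/3)
  −21w − 7 = ((63/220)w + 21/220)(−220/3) + (0)
The last nonzero remainder is the constant −220/3, so the polynomials are coprime and gcd = 1.

1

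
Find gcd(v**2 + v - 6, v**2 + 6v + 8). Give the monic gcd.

Apply the Euclidean algorithm:
  v**2 + v - 6 = (v**2 + 6v + 8) + (-5v - 14)
  v**2 + 6v + 8 = (-(1/5)v - 16/25)(-5v - 14) + (-24/25)
  -5v - 14 = ((125/24)v + 175/12)(-24/25) + (0)
The last nonzero remainder is the constant -24/25, so the polynomials are coprime and gcd = 1.

1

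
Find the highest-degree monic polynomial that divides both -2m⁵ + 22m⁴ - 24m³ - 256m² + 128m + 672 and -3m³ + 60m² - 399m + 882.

By polynomial division,
  -2m⁵ + 22m⁴ - 24m³ - 256m² + 128m + 672 = ((2/3)m² + 6m + 118/3)(-3m³ + 60m² - 399m + 882) + (-810m² + 10530m - 34020)
  -3m³ + 60m² - 399m + 882 = ((1/270)m - 7/270)(-810m² + 10530m - 34020) + (0)
Last nonzero remainder: -810m² + 10530m - 34020. Dividing through by -810 gives the monic gcd m² - 13m + 42.

m² - 13m + 42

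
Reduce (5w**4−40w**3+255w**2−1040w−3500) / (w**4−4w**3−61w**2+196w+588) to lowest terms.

(5w**2−15w+250)/(w**2+w−42)

Apply the Euclidean algorithm:
  5w**4−40w**3+255w**2−1040w−3500 = (5)(w**4−4w**3−61w**2+196w+588) + (−20w**3+560w**2−2020w−6440)
  w**4−4w**3−61w**2+196w+588 = (−(1/20)w−6/5)(−20w**3+560w**2−2020w−6440) + (510w**2−2550w−7140)
  −20w**3+560w**2−2020w−6440 = (−(2/51)w+46/51)(510w**2−2550w−7140) + (0)
Last nonzero remainder: 510w**2−2550w−7140. Dividing through by 510 gives the monic gcd w**2−5w−14.
Cancel w**2−5w−14 from numerator and denominator to get the reduced form.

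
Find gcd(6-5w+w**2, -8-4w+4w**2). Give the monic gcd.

Apply the Euclidean algorithm:
  w**2-5w+6 = (1/4)(4w**2-4w-8) + (-4w+8)
  4w**2-4w-8 = (-w-1)(-4w+8) + (0)
Last nonzero remainder: -4w+8. Dividing through by -4 gives the monic gcd w-2.

-2+w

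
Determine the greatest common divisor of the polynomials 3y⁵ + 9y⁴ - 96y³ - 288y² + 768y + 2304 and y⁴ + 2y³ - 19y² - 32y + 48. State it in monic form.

y³ + 3y² - 16y - 48

Apply the Euclidean algorithm:
  3y⁵ + 9y⁴ - 96y³ - 288y² + 768y + 2304 = (3y + 3)(y⁴ + 2y³ - 19y² - 32y + 48) + (-45y³ - 135y² + 720y + 2160)
  y⁴ + 2y³ - 19y² - 32y + 48 = (-(1/45)y + 1/45)(-45y³ - 135y² + 720y + 2160) + (0)
Last nonzero remainder: -45y³ - 135y² + 720y + 2160. Dividing through by -45 gives the monic gcd y³ + 3y² - 16y - 48.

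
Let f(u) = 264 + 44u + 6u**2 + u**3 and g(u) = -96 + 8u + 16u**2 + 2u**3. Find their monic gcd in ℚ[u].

6 + u

Euclidean algorithm in ℚ[u]:
  u**3 + 6u**2 + 44u + 264 = (1/2)(2u**3 + 16u**2 + 8u - 96) + (-2u**2 + 40u + 312)
  2u**3 + 16u**2 + 8u - 96 = (-u - 28)(-2u**2 + 40u + 312) + (1440u + 8640)
  -2u**2 + 40u + 312 = (-(1/720)u + 13/360)(1440u + 8640) + (0)
Last nonzero remainder: 1440u + 8640. Dividing through by 1440 gives the monic gcd u + 6.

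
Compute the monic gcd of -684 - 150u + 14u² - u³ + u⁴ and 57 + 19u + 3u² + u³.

Repeated division with remainder:
  u⁴ - u³ + 14u² - 150u - 684 = (u - 4)(u³ + 3u² + 19u + 57) + (7u² - 131u - 456)
  u³ + 3u² + 19u + 57 = ((1/7)u + 152/49)(7u² - 131u - 456) + ((24035/49)u + 72105/49)
  7u² - 131u - 456 = ((343/24035)u - 392/1265)((24035/49)u + 72105/49) + (0)
Last nonzero remainder: (24035/49)u + 72105/49. Dividing through by 24035/49 gives the monic gcd u + 3.

3 + u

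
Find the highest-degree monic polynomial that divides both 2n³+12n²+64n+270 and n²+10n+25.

Euclidean algorithm in ℚ[n]:
  2n³+12n²+64n+270 = (2n-8)(n²+10n+25) + (94n+470)
  n²+10n+25 = ((1/94)n+5/94)(94n+470) + (0)
Last nonzero remainder: 94n+470. Dividing through by 94 gives the monic gcd n+5.

n+5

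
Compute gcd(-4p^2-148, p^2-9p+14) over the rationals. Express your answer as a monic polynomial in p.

1

Apply the Euclidean algorithm:
  -4p^2-148 = (-4)(p^2-9p+14) + (-36p-92)
  p^2-9p+14 = (-(1/36)p+26/81)(-36p-92) + (3526/81)
  -36p-92 = (-(1458/1763)p-3726/1763)(3526/81) + (0)
The last nonzero remainder is the constant 3526/81, so the polynomials are coprime and gcd = 1.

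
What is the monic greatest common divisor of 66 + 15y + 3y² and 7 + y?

Euclidean algorithm in ℚ[y]:
  3y² + 15y + 66 = (3y - 6)(y + 7) + (108)
  y + 7 = ((1/108)y + 7/108)(108) + (0)
The last nonzero remainder is the constant 108, so the polynomials are coprime and gcd = 1.

1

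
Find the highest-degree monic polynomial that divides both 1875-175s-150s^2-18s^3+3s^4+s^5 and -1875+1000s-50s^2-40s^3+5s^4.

75-25s-3s^2+s^3

Apply the Euclidean algorithm:
  s^5+3s^4-18s^3-150s^2-175s+1875 = ((1/5)s+11/5)(5s^4-40s^3-50s^2+1000s-1875) + (80s^3-240s^2-2000s+6000)
  5s^4-40s^3-50s^2+1000s-1875 = ((1/16)s-5/16)(80s^3-240s^2-2000s+6000) + (0)
Last nonzero remainder: 80s^3-240s^2-2000s+6000. Dividing through by 80 gives the monic gcd s^3-3s^2-25s+75.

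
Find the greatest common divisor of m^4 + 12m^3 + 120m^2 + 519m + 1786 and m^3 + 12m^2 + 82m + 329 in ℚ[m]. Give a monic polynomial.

m^2 + 5m + 47

Repeated division with remainder:
  m^4 + 12m^3 + 120m^2 + 519m + 1786 = (m)(m^3 + 12m^2 + 82m + 329) + (38m^2 + 190m + 1786)
  m^3 + 12m^2 + 82m + 329 = ((1/38)m + 7/38)(38m^2 + 190m + 1786) + (0)
Last nonzero remainder: 38m^2 + 190m + 1786. Dividing through by 38 gives the monic gcd m^2 + 5m + 47.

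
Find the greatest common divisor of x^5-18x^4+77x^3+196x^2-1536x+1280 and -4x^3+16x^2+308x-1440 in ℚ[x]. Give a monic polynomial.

x^2-13x+40

Euclidean algorithm in ℚ[x]:
  x^5-18x^4+77x^3+196x^2-1536x+1280 = (-(1/4)x^2+(7/2)x-49/2)(-4x^3+16x^2+308x-1440) + (-850x^2+11050x-34000)
  -4x^3+16x^2+308x-1440 = ((2/425)x+18/425)(-850x^2+11050x-34000) + (0)
Last nonzero remainder: -850x^2+11050x-34000. Dividing through by -850 gives the monic gcd x^2-13x+40.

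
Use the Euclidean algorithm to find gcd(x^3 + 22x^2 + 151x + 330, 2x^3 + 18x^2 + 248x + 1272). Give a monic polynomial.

Repeated division with remainder:
  x^3 + 22x^2 + 151x + 330 = (1/2)(2x^3 + 18x^2 + 248x + 1272) + (13x^2 + 27x - 306)
  2x^3 + 18x^2 + 248x + 1272 = ((2/13)x + 180/169)(13x^2 + 27x - 306) + ((45008/169)x + 270048/169)
  13x^2 + 27x - 306 = ((2197/45008)x - 8619/45008)((45008/169)x + 270048/169) + (0)
Last nonzero remainder: (45008/169)x + 270048/169. Dividing through by 45008/169 gives the monic gcd x + 6.

x + 6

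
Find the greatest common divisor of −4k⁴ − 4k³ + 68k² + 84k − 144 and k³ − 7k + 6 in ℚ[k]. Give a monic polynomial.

k² + 2k − 3

Apply the Euclidean algorithm:
  −4k⁴ − 4k³ + 68k² + 84k − 144 = (−4k − 4)(k³ − 7k + 6) + (40k² + 80k − 120)
  k³ − 7k + 6 = ((1/40)k − 1/20)(40k² + 80k − 120) + (0)
Last nonzero remainder: 40k² + 80k − 120. Dividing through by 40 gives the monic gcd k² + 2k − 3.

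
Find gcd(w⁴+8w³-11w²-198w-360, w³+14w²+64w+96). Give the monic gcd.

By polynomial division,
  w⁴+8w³-11w²-198w-360 = (w-6)(w³+14w²+64w+96) + (9w²+90w+216)
  w³+14w²+64w+96 = ((1/9)w+4/9)(9w²+90w+216) + (0)
Last nonzero remainder: 9w²+90w+216. Dividing through by 9 gives the monic gcd w²+10w+24.

w²+10w+24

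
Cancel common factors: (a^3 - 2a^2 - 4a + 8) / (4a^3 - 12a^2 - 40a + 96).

(a^2 - 4)/(4a^2 - 4a - 48)

By polynomial division,
  a^3 - 2a^2 - 4a + 8 = (1/4)(4a^3 - 12a^2 - 40a + 96) + (a^2 + 6a - 16)
  4a^3 - 12a^2 - 40a + 96 = (4a - 36)(a^2 + 6a - 16) + (240a - 480)
  a^2 + 6a - 16 = ((1/240)a + 1/30)(240a - 480) + (0)
Last nonzero remainder: 240a - 480. Dividing through by 240 gives the monic gcd a - 2.
Cancel a - 2 from numerator and denominator to get the reduced form.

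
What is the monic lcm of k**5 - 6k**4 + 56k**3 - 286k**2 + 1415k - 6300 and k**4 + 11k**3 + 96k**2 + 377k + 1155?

k**7 + k**6 + 47k**5 - 92k**4 + 1261k**3 - 5833k**2 + 2595k - 207900

Repeated division with remainder:
  k**5 - 6k**4 + 56k**3 - 286k**2 + 1415k - 6300 = (k - 17)(k**4 + 11k**3 + 96k**2 + 377k + 1155) + (147k**3 + 969k**2 + 6669k + 13335)
  k**4 + 11k**3 + 96k**2 + 377k + 1155 = ((1/147)k + 72/2401)(147k**3 + 969k**2 + 6669k + 13335) + ((51801/2401)k**2 + (207204/2401)k + 259005/343)
  147k**3 + 969k**2 + 6669k + 13335 = ((117649/17267)k + 304927/17267)((51801/2401)k**2 + (207204/2401)k + 259005/343) + (0)
Last nonzero remainder: (51801/2401)k**2 + (207204/2401)k + 259005/343. Dividing through by 51801/2401 gives the monic gcd k**2 + 4k + 35.
Then lcm(f, g) = f·g / gcd(f, g); expanding and making the result monic gives the answer.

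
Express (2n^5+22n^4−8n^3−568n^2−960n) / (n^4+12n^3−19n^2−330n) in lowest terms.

(2n^2+20n+32)/(n+11)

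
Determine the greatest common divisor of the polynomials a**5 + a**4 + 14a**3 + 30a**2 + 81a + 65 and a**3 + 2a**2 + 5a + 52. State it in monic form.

Apply the Euclidean algorithm:
  a**5 + a**4 + 14a**3 + 30a**2 + 81a + 65 = (a**2 - a + 11)(a**3 + 2a**2 + 5a + 52) + (-39a**2 + 78a - 507)
  a**3 + 2a**2 + 5a + 52 = (-(1/39)a - 4/39)(-39a**2 + 78a - 507) + (0)
Last nonzero remainder: -39a**2 + 78a - 507. Dividing through by -39 gives the monic gcd a**2 - 2a + 13.

a**2 - 2a + 13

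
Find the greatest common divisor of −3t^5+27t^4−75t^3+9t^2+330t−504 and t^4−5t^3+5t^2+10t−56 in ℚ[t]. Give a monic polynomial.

t^2−2t−8

Apply the Euclidean algorithm:
  −3t^5+27t^4−75t^3+9t^2+330t−504 = (−3t+12)(t^4−5t^3+5t^2+10t−56) + (−21t^2+42t+168)
  t^4−5t^3+5t^2+10t−56 = (−(1/21)t^2+(1/7)t−1/3)(−21t^2+42t+168) + (0)
Last nonzero remainder: −21t^2+42t+168. Dividing through by −21 gives the monic gcd t^2−2t−8.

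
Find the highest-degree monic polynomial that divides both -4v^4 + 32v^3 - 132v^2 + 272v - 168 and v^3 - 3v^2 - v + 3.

Repeated division with remainder:
  -4v^4 + 32v^3 - 132v^2 + 272v - 168 = (-4v + 20)(v^3 - 3v^2 - v + 3) + (-76v^2 + 304v - 228)
  v^3 - 3v^2 - v + 3 = (-(1/76)v - 1/76)(-76v^2 + 304v - 228) + (0)
Last nonzero remainder: -76v^2 + 304v - 228. Dividing through by -76 gives the monic gcd v^2 - 4v + 3.

v^2 - 4v + 3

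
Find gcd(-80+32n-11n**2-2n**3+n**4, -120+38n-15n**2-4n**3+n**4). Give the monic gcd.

20-3n+2n**2+n**3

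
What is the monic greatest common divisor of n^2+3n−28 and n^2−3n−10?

Apply the Euclidean algorithm:
  n^2+3n−28 = (n^2−3n−10) + (6n−18)
  n^2−3n−10 = ((1/6)n)(6n−18) + (−10)
  6n−18 = (−(3/5)n+9/5)(−10) + (0)
The last nonzero remainder is the constant −10, so the polynomials are coprime and gcd = 1.

1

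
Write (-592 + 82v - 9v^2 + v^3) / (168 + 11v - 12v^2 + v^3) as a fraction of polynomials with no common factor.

(74 - v + v^2)/(-21 - 4v + v^2)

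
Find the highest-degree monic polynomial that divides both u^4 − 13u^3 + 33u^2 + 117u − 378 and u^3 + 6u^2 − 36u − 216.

u − 6

Euclidean algorithm in ℚ[u]:
  u^4 − 13u^3 + 33u^2 + 117u − 378 = (u − 19)(u^3 + 6u^2 − 36u − 216) + (183u^2 − 351u − 4482)
  u^3 + 6u^2 − 36u − 216 = ((1/183)u + 161/3721)(183u^2 − 351u − 4482) + ((13689/3721)u − 82134/3721)
  183u^2 − 351u − 4482 = ((226981/4563)u + 308843/1521)((13689/3721)u − 82134/3721) + (0)
Last nonzero remainder: (13689/3721)u − 82134/3721. Dividing through by 13689/3721 gives the monic gcd u − 6.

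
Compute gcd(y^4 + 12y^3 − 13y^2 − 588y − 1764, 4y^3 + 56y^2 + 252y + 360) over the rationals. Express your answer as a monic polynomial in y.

Euclidean algorithm in ℚ[y]:
  y^4 + 12y^3 − 13y^2 − 588y − 1764 = ((1/4)y − 1/2)(4y^3 + 56y^2 + 252y + 360) + (−48y^2 − 552y − 1584)
  4y^3 + 56y^2 + 252y + 360 = (−(1/12)y − 5/24)(−48y^2 − 552y − 1584) + (5y + 30)
  −48y^2 − 552y − 1584 = (−(48/5)y − 264/5)(5y + 30) + (0)
Last nonzero remainder: 5y + 30. Dividing through by 5 gives the monic gcd y + 6.

y + 6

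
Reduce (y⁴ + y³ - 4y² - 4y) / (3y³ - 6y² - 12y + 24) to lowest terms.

(y² + y)/(3y - 6)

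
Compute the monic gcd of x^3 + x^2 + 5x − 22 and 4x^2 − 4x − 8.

x − 2

Euclidean algorithm in ℚ[x]:
  x^3 + x^2 + 5x − 22 = ((1/4)x + 1/2)(4x^2 − 4x − 8) + (9x − 18)
  4x^2 − 4x − 8 = ((4/9)x + 4/9)(9x − 18) + (0)
Last nonzero remainder: 9x − 18. Dividing through by 9 gives the monic gcd x − 2.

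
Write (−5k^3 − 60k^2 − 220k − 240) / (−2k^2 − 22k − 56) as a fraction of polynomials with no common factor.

By polynomial division,
  −5k^3 − 60k^2 − 220k − 240 = ((5/2)k + 5/2)(−2k^2 − 22k − 56) + (−25k − 100)
  −2k^2 − 22k − 56 = ((2/25)k + 14/25)(−25k − 100) + (0)
Last nonzero remainder: −25k − 100. Dividing through by −25 gives the monic gcd k + 4.
Cancel k + 4 from numerator and denominator to get the reduced form.

(5k^2 + 40k + 60)/(2k + 14)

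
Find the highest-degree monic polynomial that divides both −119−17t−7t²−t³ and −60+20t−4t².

Repeated division with remainder:
  −t³−7t²−17t−119 = ((1/4)t+3)(−4t²+20t−60) + (−62t+61)
  −4t²+20t−60 = ((2/31)t−249/961)(−62t+61) + (−42471/961)
  −62t+61 = ((59582/42471)t−58621/42471)(−42471/961) + (0)
The last nonzero remainder is the constant −42471/961, so the polynomials are coprime and gcd = 1.

1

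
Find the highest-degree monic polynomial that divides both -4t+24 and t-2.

1

Apply the Euclidean algorithm:
  -4t+24 = (-4)(t-2) + (16)
  t-2 = ((1/16)t-1/8)(16) + (0)
The last nonzero remainder is the constant 16, so the polynomials are coprime and gcd = 1.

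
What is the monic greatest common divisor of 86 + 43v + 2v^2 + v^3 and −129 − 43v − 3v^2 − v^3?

43 + v^2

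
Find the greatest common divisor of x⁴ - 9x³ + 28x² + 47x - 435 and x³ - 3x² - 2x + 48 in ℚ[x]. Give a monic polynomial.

x + 3

Repeated division with remainder:
  x⁴ - 9x³ + 28x² + 47x - 435 = (x - 6)(x³ - 3x² - 2x + 48) + (12x² - 13x - 147)
  x³ - 3x² - 2x + 48 = ((1/12)x - 23/144)(12x² - 13x - 147) + ((1177/144)x + 1177/48)
  12x² - 13x - 147 = ((1728/1177)x - 7056/1177)((1177/144)x + 1177/48) + (0)
Last nonzero remainder: (1177/144)x + 1177/48. Dividing through by 1177/144 gives the monic gcd x + 3.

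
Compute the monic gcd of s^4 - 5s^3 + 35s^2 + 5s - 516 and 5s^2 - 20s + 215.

s^2 - 4s + 43

Repeated division with remainder:
  s^4 - 5s^3 + 35s^2 + 5s - 516 = ((1/5)s^2 - (1/5)s - 12/5)(5s^2 - 20s + 215) + (0)
Last nonzero remainder: 5s^2 - 20s + 215. Dividing through by 5 gives the monic gcd s^2 - 4s + 43.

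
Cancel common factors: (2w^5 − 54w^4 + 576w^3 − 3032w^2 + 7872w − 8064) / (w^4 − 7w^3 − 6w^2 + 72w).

(2w^3 − 34w^2 + 188w − 336)/(w^2 + 3w)

Euclidean algorithm in ℚ[w]:
  2w^5 − 54w^4 + 576w^3 − 3032w^2 + 7872w − 8064 = (2w − 40)(w^4 − 7w^3 − 6w^2 + 72w) + (308w^3 − 3416w^2 + 10752w − 8064)
  w^4 − 7w^3 − 6w^2 + 72w = ((1/308)w + 45/3388)(308w^3 − 3416w^2 + 10752w − 8064) + ((540/121)w^2 − (5400/121)w + 12960/121)
  308w^3 − 3416w^2 + 10752w − 8064 = ((9317/135)w − 3388/45)((540/121)w^2 − (5400/121)w + 12960/121) + (0)
Last nonzero remainder: (540/121)w^2 − (5400/121)w + 12960/121. Dividing through by 540/121 gives the monic gcd w^2 − 10w + 24.
Cancel w^2 − 10w + 24 from numerator and denominator to get the reduced form.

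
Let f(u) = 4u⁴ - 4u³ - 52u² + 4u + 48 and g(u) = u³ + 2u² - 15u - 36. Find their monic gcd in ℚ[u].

Euclidean algorithm in ℚ[u]:
  4u⁴ - 4u³ - 52u² + 4u + 48 = (4u - 12)(u³ + 2u² - 15u - 36) + (32u² - 32u - 384)
  u³ + 2u² - 15u - 36 = ((1/32)u + 3/32)(32u² - 32u - 384) + (0)
Last nonzero remainder: 32u² - 32u - 384. Dividing through by 32 gives the monic gcd u² - u - 12.

u² - u - 12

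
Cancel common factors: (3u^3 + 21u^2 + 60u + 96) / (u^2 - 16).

Repeated division with remainder:
  3u^3 + 21u^2 + 60u + 96 = (3u + 21)(u^2 - 16) + (108u + 432)
  u^2 - 16 = ((1/108)u - 1/27)(108u + 432) + (0)
Last nonzero remainder: 108u + 432. Dividing through by 108 gives the monic gcd u + 4.
Cancel u + 4 from numerator and denominator to get the reduced form.

(3u^2 + 9u + 24)/(u - 4)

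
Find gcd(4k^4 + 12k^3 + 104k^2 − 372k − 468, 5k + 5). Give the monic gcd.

k + 1

By polynomial division,
  4k^4 + 12k^3 + 104k^2 − 372k − 468 = ((4/5)k^3 + (8/5)k^2 + (96/5)k − 468/5)(5k + 5) + (0)
Last nonzero remainder: 5k + 5. Dividing through by 5 gives the monic gcd k + 1.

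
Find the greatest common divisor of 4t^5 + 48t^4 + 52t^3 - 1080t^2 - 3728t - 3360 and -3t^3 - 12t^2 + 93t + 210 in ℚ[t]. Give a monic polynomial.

t^3 + 4t^2 - 31t - 70

Euclidean algorithm in ℚ[t]:
  4t^5 + 48t^4 + 52t^3 - 1080t^2 - 3728t - 3360 = (-(4/3)t^2 - (32/3)t - 16)(-3t^3 - 12t^2 + 93t + 210) + (0)
Last nonzero remainder: -3t^3 - 12t^2 + 93t + 210. Dividing through by -3 gives the monic gcd t^3 + 4t^2 - 31t - 70.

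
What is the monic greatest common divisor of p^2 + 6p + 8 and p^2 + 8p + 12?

p + 2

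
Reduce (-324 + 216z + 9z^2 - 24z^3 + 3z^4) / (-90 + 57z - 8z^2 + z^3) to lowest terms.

Euclidean algorithm in ℚ[z]:
  3z^4 - 24z^3 + 9z^2 + 216z - 324 = (3z)(z^3 - 8z^2 + 57z - 90) + (-162z^2 + 486z - 324)
  z^3 - 8z^2 + 57z - 90 = (-(1/162)z + 5/162)(-162z^2 + 486z - 324) + (40z - 80)
  -162z^2 + 486z - 324 = (-(81/20)z + 81/20)(40z - 80) + (0)
Last nonzero remainder: 40z - 80. Dividing through by 40 gives the monic gcd z - 2.
Cancel z - 2 from numerator and denominator to get the reduced form.

(162 - 27z - 18z^2 + 3z^3)/(45 - 6z + z^2)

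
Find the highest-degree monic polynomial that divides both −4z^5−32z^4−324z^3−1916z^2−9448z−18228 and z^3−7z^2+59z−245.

z^2−2z+49

By polynomial division,
  −4z^5−32z^4−324z^3−1916z^2−9448z−18228 = (−4z^2−60z−508)(z^3−7z^2+59z−245) + (−2912z^2+5824z−142688)
  z^3−7z^2+59z−245 = (−(1/2912)z+5/2912)(−2912z^2+5824z−142688) + (0)
Last nonzero remainder: −2912z^2+5824z−142688. Dividing through by −2912 gives the monic gcd z^2−2z+49.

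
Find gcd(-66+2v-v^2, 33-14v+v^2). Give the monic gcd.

Euclidean algorithm in ℚ[v]:
  -v^2+2v-66 = (-1)(v^2-14v+33) + (-12v-33)
  v^2-14v+33 = (-(1/12)v+67/48)(-12v-33) + (1265/16)
  -12v-33 = (-(192/1265)v-48/115)(1265/16) + (0)
The last nonzero remainder is the constant 1265/16, so the polynomials are coprime and gcd = 1.

1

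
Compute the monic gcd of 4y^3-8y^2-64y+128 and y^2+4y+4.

Repeated division with remainder:
  4y^3-8y^2-64y+128 = (4y-24)(y^2+4y+4) + (16y+224)
  y^2+4y+4 = ((1/16)y-5/8)(16y+224) + (144)
  16y+224 = ((1/9)y+14/9)(144) + (0)
The last nonzero remainder is the constant 144, so the polynomials are coprime and gcd = 1.

1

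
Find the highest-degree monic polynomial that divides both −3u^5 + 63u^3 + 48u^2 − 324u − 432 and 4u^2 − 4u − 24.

Euclidean algorithm in ℚ[u]:
  −3u^5 + 63u^3 + 48u^2 − 324u − 432 = (−(3/4)u^3 − (3/4)u^2 + (21/2)u + 18)(4u^2 − 4u − 24) + (0)
Last nonzero remainder: 4u^2 − 4u − 24. Dividing through by 4 gives the monic gcd u^2 − u − 6.

u^2 − u − 6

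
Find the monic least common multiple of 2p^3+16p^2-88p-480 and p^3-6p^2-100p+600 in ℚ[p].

p^4-2p^3-124p^2+200p+2400

Euclidean algorithm in ℚ[p]:
  2p^3+16p^2-88p-480 = (2)(p^3-6p^2-100p+600) + (28p^2+112p-1680)
  p^3-6p^2-100p+600 = ((1/28)p-5/14)(28p^2+112p-1680) + (0)
Last nonzero remainder: 28p^2+112p-1680. Dividing through by 28 gives the monic gcd p^2+4p-60.
Then lcm(f, g) = f·g / gcd(f, g); expanding and making the result monic gives the answer.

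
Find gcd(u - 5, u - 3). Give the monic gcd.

1

Repeated division with remainder:
  u - 5 = (u - 3) + (-2)
  u - 3 = (-(1/2)u + 3/2)(-2) + (0)
The last nonzero remainder is the constant -2, so the polynomials are coprime and gcd = 1.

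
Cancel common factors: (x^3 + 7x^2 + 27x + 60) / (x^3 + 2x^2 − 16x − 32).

(x^2 + 3x + 15)/(x^2 − 2x − 8)

Repeated division with remainder:
  x^3 + 7x^2 + 27x + 60 = (x^3 + 2x^2 − 16x − 32) + (5x^2 + 43x + 92)
  x^3 + 2x^2 − 16x − 32 = ((1/5)x − 33/25)(5x^2 + 43x + 92) + ((559/25)x + 2236/25)
  5x^2 + 43x + 92 = ((125/559)x + 575/559)((559/25)x + 2236/25) + (0)
Last nonzero remainder: (559/25)x + 2236/25. Dividing through by 559/25 gives the monic gcd x + 4.
Cancel x + 4 from numerator and denominator to get the reduced form.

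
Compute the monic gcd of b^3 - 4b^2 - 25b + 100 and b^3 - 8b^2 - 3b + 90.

Euclidean algorithm in ℚ[b]:
  b^3 - 4b^2 - 25b + 100 = (b^3 - 8b^2 - 3b + 90) + (4b^2 - 22b + 10)
  b^3 - 8b^2 - 3b + 90 = ((1/4)b - 5/8)(4b^2 - 22b + 10) + (-(77/4)b + 385/4)
  4b^2 - 22b + 10 = (-(16/77)b + 8/77)(-(77/4)b + 385/4) + (0)
Last nonzero remainder: -(77/4)b + 385/4. Dividing through by -77/4 gives the monic gcd b - 5.

b - 5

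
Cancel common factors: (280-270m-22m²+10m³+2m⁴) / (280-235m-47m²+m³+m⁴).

(-8+2m)/(-8+m)

By polynomial division,
  2m⁴+10m³-22m²-270m+280 = (2)(m⁴+m³-47m²-235m+280) + (8m³+72m²+200m-280)
  m⁴+m³-47m²-235m+280 = ((1/8)m-1)(8m³+72m²+200m-280) + (0)
Last nonzero remainder: 8m³+72m²+200m-280. Dividing through by 8 gives the monic gcd m³+9m²+25m-35.
Cancel m³+9m²+25m-35 from numerator and denominator to get the reduced form.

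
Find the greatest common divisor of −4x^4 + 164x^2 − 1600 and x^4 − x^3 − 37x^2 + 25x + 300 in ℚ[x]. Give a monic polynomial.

x^3 − 4x^2 − 25x + 100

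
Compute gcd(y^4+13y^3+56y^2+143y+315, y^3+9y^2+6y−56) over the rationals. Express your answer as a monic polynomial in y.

Euclidean algorithm in ℚ[y]:
  y^4+13y^3+56y^2+143y+315 = (y+4)(y^3+9y^2+6y−56) + (14y^2+175y+539)
  y^3+9y^2+6y−56 = ((1/14)y−1/4)(14y^2+175y+539) + ((45/4)y+315/4)
  14y^2+175y+539 = ((56/45)y+308/45)((45/4)y+315/4) + (0)
Last nonzero remainder: (45/4)y+315/4. Dividing through by 45/4 gives the monic gcd y+7.

y+7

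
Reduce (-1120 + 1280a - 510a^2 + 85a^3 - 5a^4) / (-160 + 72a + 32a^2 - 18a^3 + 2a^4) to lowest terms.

Apply the Euclidean algorithm:
  -5a^4 + 85a^3 - 510a^2 + 1280a - 1120 = (-5/2)(2a^4 - 18a^3 + 32a^2 + 72a - 160) + (40a^3 - 430a^2 + 1460a - 1520)
  2a^4 - 18a^3 + 32a^2 + 72a - 160 = ((1/20)a + 7/80)(40a^3 - 430a^2 + 1460a - 1520) + (-(27/8)a^2 + (81/4)a - 27)
  40a^3 - 430a^2 + 1460a - 1520 = (-(320/27)a + 1520/27)(-(27/8)a^2 + (81/4)a - 27) + (0)
Last nonzero remainder: -(27/8)a^2 + (81/4)a - 27. Dividing through by -27/8 gives the monic gcd a^2 - 6a + 8.
Cancel a^2 - 6a + 8 from numerator and denominator to get the reduced form.

(-140 + 55a - 5a^2)/(-20 - 6a + 2a^2)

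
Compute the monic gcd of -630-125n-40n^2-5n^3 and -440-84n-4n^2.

1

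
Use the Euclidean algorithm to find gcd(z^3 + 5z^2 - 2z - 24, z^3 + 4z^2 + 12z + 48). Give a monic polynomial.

z + 4

Euclidean algorithm in ℚ[z]:
  z^3 + 5z^2 - 2z - 24 = (z^3 + 4z^2 + 12z + 48) + (z^2 - 14z - 72)
  z^3 + 4z^2 + 12z + 48 = (z + 18)(z^2 - 14z - 72) + (336z + 1344)
  z^2 - 14z - 72 = ((1/336)z - 3/56)(336z + 1344) + (0)
Last nonzero remainder: 336z + 1344. Dividing through by 336 gives the monic gcd z + 4.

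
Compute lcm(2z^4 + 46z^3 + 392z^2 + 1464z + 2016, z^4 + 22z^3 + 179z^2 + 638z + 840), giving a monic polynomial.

Euclidean algorithm in ℚ[z]:
  2z^4 + 46z^3 + 392z^2 + 1464z + 2016 = (2)(z^4 + 22z^3 + 179z^2 + 638z + 840) + (2z^3 + 34z^2 + 188z + 336)
  z^4 + 22z^3 + 179z^2 + 638z + 840 = ((1/2)z + 5/2)(2z^3 + 34z^2 + 188z + 336) + (0)
Last nonzero remainder: 2z^3 + 34z^2 + 188z + 336. Dividing through by 2 gives the monic gcd z^3 + 17z^2 + 94z + 168.
Then lcm(f, g) = f·g / gcd(f, g); expanding and making the result monic gives the answer.

z^5 + 28z^4 + 311z^3 + 1712z^2 + 4668z + 5040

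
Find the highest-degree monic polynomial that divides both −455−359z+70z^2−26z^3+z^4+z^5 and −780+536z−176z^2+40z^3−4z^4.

Apply the Euclidean algorithm:
  z^5+z^4−26z^3+70z^2−359z−455 = (−(1/4)z−11/4)(−4z^4+40z^3−176z^2+536z−780) + (40z^3−280z^2+920z−2600)
  −4z^4+40z^3−176z^2+536z−780 = (−(1/10)z+3/10)(40z^3−280z^2+920z−2600) + (0)
Last nonzero remainder: 40z^3−280z^2+920z−2600. Dividing through by 40 gives the monic gcd z^3−7z^2+23z−65.

−65+23z−7z^2+z^3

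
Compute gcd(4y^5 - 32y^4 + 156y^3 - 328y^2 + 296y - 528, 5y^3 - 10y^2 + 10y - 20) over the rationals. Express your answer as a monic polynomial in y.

y^2 + 2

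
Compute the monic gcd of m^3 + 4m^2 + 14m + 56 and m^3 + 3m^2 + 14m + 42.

m^2 + 14

Euclidean algorithm in ℚ[m]:
  m^3 + 4m^2 + 14m + 56 = (m^3 + 3m^2 + 14m + 42) + (m^2 + 14)
  m^3 + 3m^2 + 14m + 42 = (m + 3)(m^2 + 14) + (0)
The last nonzero remainder m^2 + 14 is already monic.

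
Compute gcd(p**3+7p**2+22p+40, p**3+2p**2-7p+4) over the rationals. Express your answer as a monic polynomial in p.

Euclidean algorithm in ℚ[p]:
  p**3+7p**2+22p+40 = (p**3+2p**2-7p+4) + (5p**2+29p+36)
  p**3+2p**2-7p+4 = ((1/5)p-19/25)(5p**2+29p+36) + ((196/25)p+784/25)
  5p**2+29p+36 = ((125/196)p+225/196)((196/25)p+784/25) + (0)
Last nonzero remainder: (196/25)p+784/25. Dividing through by 196/25 gives the monic gcd p+4.

p+4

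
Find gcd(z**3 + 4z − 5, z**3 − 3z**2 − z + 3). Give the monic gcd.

z − 1

Euclidean algorithm in ℚ[z]:
  z**3 + 4z − 5 = (z**3 − 3z**2 − z + 3) + (3z**2 + 5z − 8)
  z**3 − 3z**2 − z + 3 = ((1/3)z − 14/9)(3z**2 + 5z − 8) + ((85/9)z − 85/9)
  3z**2 + 5z − 8 = ((27/85)z + 72/85)((85/9)z − 85/9) + (0)
Last nonzero remainder: (85/9)z − 85/9. Dividing through by 85/9 gives the monic gcd z − 1.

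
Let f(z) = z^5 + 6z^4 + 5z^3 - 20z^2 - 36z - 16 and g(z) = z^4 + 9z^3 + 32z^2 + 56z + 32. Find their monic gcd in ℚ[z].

z^2 + 5z + 4

By polynomial division,
  z^5 + 6z^4 + 5z^3 - 20z^2 - 36z - 16 = (z - 3)(z^4 + 9z^3 + 32z^2 + 56z + 32) + (20z^2 + 100z + 80)
  z^4 + 9z^3 + 32z^2 + 56z + 32 = ((1/20)z^2 + (1/5)z + 2/5)(20z^2 + 100z + 80) + (0)
Last nonzero remainder: 20z^2 + 100z + 80. Dividing through by 20 gives the monic gcd z^2 + 5z + 4.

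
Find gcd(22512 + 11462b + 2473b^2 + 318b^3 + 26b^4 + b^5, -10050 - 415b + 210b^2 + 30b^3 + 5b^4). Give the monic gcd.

Euclidean algorithm in ℚ[b]:
  b^5 + 26b^4 + 318b^3 + 2473b^2 + 11462b + 22512 = ((1/5)b + 4)(5b^4 + 30b^3 + 210b^2 - 415b - 10050) + (156b^3 + 1716b^2 + 15132b + 62712)
  5b^4 + 30b^3 + 210b^2 - 415b - 10050 = ((5/156)b - 25/156)(156b^3 + 1716b^2 + 15132b + 62712) + (0)
Last nonzero remainder: 156b^3 + 1716b^2 + 15132b + 62712. Dividing through by 156 gives the monic gcd b^3 + 11b^2 + 97b + 402.

402 + 97b + 11b^2 + b^3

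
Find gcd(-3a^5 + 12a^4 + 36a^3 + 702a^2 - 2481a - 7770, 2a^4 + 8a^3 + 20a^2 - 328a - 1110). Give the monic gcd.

a^3 + a^2 + 7a - 185

Repeated division with remainder:
  -3a^5 + 12a^4 + 36a^3 + 702a^2 - 2481a - 7770 = (-(3/2)a + 12)(2a^4 + 8a^3 + 20a^2 - 328a - 1110) + (-30a^3 - 30a^2 - 210a + 5550)
  2a^4 + 8a^3 + 20a^2 - 328a - 1110 = (-(1/15)a - 1/5)(-30a^3 - 30a^2 - 210a + 5550) + (0)
Last nonzero remainder: -30a^3 - 30a^2 - 210a + 5550. Dividing through by -30 gives the monic gcd a^3 + a^2 + 7a - 185.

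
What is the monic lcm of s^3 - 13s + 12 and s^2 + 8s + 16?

s^4 + 4s^3 - 13s^2 - 40s + 48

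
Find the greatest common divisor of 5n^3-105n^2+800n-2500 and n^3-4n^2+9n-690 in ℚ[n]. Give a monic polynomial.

n-10

Euclidean algorithm in ℚ[n]:
  5n^3-105n^2+800n-2500 = (5)(n^3-4n^2+9n-690) + (-85n^2+755n+950)
  n^3-4n^2+9n-690 = (-(1/85)n-83/1445)(-85n^2+755n+950) + ((18364/289)n-183640/289)
  -85n^2+755n+950 = (-(24565/18364)n-27455/18364)((18364/289)n-183640/289) + (0)
Last nonzero remainder: (18364/289)n-183640/289. Dividing through by 18364/289 gives the monic gcd n-10.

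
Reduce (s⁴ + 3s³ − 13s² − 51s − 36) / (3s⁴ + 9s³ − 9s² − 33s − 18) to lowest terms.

(s² − s − 12)/(3s² − 3s − 6)

Repeated division with remainder:
  s⁴ + 3s³ − 13s² − 51s − 36 = (1/3)(3s⁴ + 9s³ − 9s² − 33s − 18) + (−10s² − 40s − 30)
  3s⁴ + 9s³ − 9s² − 33s − 18 = (−(3/10)s² + (3/10)s + 3/5)(−10s² − 40s − 30) + (0)
Last nonzero remainder: −10s² − 40s − 30. Dividing through by −10 gives the monic gcd s² + 4s + 3.
Cancel s² + 4s + 3 from numerator and denominator to get the reduced form.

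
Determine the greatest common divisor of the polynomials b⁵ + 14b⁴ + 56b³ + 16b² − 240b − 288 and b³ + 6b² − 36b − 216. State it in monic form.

b² + 12b + 36

Repeated division with remainder:
  b⁵ + 14b⁴ + 56b³ + 16b² − 240b − 288 = (b² + 8b + 44)(b³ + 6b² − 36b − 216) + (256b² + 3072b + 9216)
  b³ + 6b² − 36b − 216 = ((1/256)b − 3/128)(256b² + 3072b + 9216) + (0)
Last nonzero remainder: 256b² + 3072b + 9216. Dividing through by 256 gives the monic gcd b² + 12b + 36.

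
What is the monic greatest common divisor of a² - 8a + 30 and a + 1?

1

Euclidean algorithm in ℚ[a]:
  a² - 8a + 30 = (a - 9)(a + 1) + (39)
  a + 1 = ((1/39)a + 1/39)(39) + (0)
The last nonzero remainder is the constant 39, so the polynomials are coprime and gcd = 1.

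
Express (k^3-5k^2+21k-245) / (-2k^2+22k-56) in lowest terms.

(-k^2-2k-35)/(2k-8)

Euclidean algorithm in ℚ[k]:
  k^3-5k^2+21k-245 = (-(1/2)k-3)(-2k^2+22k-56) + (59k-413)
  -2k^2+22k-56 = (-(2/59)k+8/59)(59k-413) + (0)
Last nonzero remainder: 59k-413. Dividing through by 59 gives the monic gcd k-7.
Cancel k-7 from numerator and denominator to get the reduced form.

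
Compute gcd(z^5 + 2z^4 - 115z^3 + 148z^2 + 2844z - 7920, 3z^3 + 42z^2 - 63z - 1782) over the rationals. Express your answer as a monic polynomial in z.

z^2 + 5z - 66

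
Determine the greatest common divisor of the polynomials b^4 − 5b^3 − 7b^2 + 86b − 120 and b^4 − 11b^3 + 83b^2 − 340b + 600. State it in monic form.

By polynomial division,
  b^4 − 5b^3 − 7b^2 + 86b − 120 = (b^4 − 11b^3 + 83b^2 − 340b + 600) + (6b^3 − 90b^2 + 426b − 720)
  b^4 − 11b^3 + 83b^2 − 340b + 600 = ((1/6)b + 2/3)(6b^3 − 90b^2 + 426b − 720) + (72b^2 − 504b + 1080)
  6b^3 − 90b^2 + 426b − 720 = ((1/12)b − 2/3)(72b^2 − 504b + 1080) + (0)
Last nonzero remainder: 72b^2 − 504b + 1080. Dividing through by 72 gives the monic gcd b^2 − 7b + 15.

b^2 − 7b + 15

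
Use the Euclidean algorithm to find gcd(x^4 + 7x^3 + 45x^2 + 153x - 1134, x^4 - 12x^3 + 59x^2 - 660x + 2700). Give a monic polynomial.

x^2 + 3x + 54

Repeated division with remainder:
  x^4 + 7x^3 + 45x^2 + 153x - 1134 = (x^4 - 12x^3 + 59x^2 - 660x + 2700) + (19x^3 - 14x^2 + 813x - 3834)
  x^4 - 12x^3 + 59x^2 - 660x + 2700 = ((1/19)x - 214/361)(19x^3 - 14x^2 + 813x - 3834) + ((2856/361)x^2 + (8568/361)x + 154224/361)
  19x^3 - 14x^2 + 813x - 3834 = ((6859/2856)x - 25631/2856)((2856/361)x^2 + (8568/361)x + 154224/361) + (0)
Last nonzero remainder: (2856/361)x^2 + (8568/361)x + 154224/361. Dividing through by 2856/361 gives the monic gcd x^2 + 3x + 54.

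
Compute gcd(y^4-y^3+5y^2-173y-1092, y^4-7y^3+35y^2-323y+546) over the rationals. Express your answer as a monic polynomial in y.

y^3-5y^2+25y-273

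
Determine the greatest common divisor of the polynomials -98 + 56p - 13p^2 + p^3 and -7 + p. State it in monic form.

-7 + p

Repeated division with remainder:
  p^3 - 13p^2 + 56p - 98 = (p^2 - 6p + 14)(p - 7) + (0)
The last nonzero remainder p - 7 is already monic.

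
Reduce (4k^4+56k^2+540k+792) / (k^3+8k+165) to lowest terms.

By polynomial division,
  4k^4+56k^2+540k+792 = (4k)(k^3+8k+165) + (24k^2-120k+792)
  k^3+8k+165 = ((1/24)k+5/24)(24k^2-120k+792) + (0)
Last nonzero remainder: 24k^2-120k+792. Dividing through by 24 gives the monic gcd k^2-5k+33.
Cancel k^2-5k+33 from numerator and denominator to get the reduced form.

(4k^2+20k+24)/(k+5)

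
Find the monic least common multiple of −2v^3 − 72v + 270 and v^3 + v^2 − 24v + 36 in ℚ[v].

v^5 + 4v^4 + 24v^3 + 9v^2 − 972v + 1620

Apply the Euclidean algorithm:
  −2v^3 − 72v + 270 = (−2)(v^3 + v^2 − 24v + 36) + (2v^2 − 120v + 342)
  v^3 + v^2 − 24v + 36 = ((1/2)v + 61/2)(2v^2 − 120v + 342) + (3465v − 10395)
  2v^2 − 120v + 342 = ((2/3465)v − 38/1155)(3465v − 10395) + (0)
Last nonzero remainder: 3465v − 10395. Dividing through by 3465 gives the monic gcd v − 3.
Then lcm(f, g) = f·g / gcd(f, g); expanding and making the result monic gives the answer.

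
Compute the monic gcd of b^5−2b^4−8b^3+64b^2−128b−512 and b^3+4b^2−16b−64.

b^2−16

By polynomial division,
  b^5−2b^4−8b^3+64b^2−128b−512 = (b^2−6b+32)(b^3+4b^2−16b−64) + (−96b^2+1536)
  b^3+4b^2−16b−64 = (−(1/96)b−1/24)(−96b^2+1536) + (0)
Last nonzero remainder: −96b^2+1536. Dividing through by −96 gives the monic gcd b^2−16.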